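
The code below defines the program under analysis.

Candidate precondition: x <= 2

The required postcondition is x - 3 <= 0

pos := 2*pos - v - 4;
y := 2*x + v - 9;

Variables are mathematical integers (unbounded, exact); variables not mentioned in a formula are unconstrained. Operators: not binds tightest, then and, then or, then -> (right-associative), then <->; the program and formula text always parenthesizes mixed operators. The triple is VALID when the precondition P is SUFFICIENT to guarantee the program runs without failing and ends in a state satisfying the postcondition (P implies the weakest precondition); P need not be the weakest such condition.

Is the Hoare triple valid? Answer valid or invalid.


Working backward. After the program, the postcondition x - 3 <= 0 must hold; in canonical form it is x <= 3.
Before y := 2*x + v - 9: x <= 3
Before pos := 2*pos - v - 4: x <= 3
The weakest precondition is x <= 3.
Check whether x <= 2 implies it.
Every state satisfying the precondition satisfies the weakest precondition: the implication holds.
Answer: valid


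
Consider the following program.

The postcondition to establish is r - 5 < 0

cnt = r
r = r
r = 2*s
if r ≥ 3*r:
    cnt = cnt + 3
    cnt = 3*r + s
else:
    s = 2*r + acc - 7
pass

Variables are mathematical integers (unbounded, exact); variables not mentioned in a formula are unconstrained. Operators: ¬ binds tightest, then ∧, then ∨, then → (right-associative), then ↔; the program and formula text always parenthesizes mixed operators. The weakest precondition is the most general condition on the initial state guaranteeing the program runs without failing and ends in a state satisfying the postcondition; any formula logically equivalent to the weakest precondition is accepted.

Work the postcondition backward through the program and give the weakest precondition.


Working backward. After the program, the postcondition r - 5 < 0 must hold; in canonical form it is r < 5.
Before skip: r < 5
Then branch requires r < 5; else branch requires r < 5.
Before the if: (2*r ≤ 0 → r < 5) ∧ ((¬(2*r ≤ 0)) → r < 5)
Before r := 2*s: (4*s ≤ 0 → 2*s < 5) ∧ ((¬(4*s ≤ 0)) → 2*s < 5)
Before r := r: (4*s ≤ 0 → 2*s < 5) ∧ ((¬(4*s ≤ 0)) → 2*s < 5)
Before cnt := r: (4*s ≤ 0 → 2*s < 5) ∧ ((¬(4*s ≤ 0)) → 2*s < 5)
Answer: WP = (4*s ≤ 0 → 2*s < 5) ∧ ((¬(4*s ≤ 0)) → 2*s < 5)


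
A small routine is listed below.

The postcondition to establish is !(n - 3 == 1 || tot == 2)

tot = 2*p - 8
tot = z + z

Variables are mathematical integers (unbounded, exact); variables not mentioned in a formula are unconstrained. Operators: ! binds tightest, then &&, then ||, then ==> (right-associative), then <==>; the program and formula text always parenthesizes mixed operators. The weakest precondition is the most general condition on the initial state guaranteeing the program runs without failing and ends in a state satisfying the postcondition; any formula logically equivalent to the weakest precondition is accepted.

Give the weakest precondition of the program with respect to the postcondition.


Working backward. After the program, the postcondition !(n - 3 == 1 || tot == 2) must hold; in canonical form it is !(n == 4 || tot == 2).
Before tot := z + z: !(n == 4 || 2*z == 2)
Before tot := 2*p - 8: !(n == 4 || 2*z == 2)
Answer: WP = !(n == 4 || 2*z == 2)


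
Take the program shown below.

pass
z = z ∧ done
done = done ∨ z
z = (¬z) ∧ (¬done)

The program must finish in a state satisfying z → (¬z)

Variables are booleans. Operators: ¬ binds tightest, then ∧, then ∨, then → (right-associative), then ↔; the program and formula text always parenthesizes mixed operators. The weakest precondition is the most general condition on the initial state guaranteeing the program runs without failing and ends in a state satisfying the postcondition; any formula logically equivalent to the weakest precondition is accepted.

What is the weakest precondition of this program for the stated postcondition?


Working backward. After the program, z → (¬z) must hold.
Before z := (¬z) ∧ (¬done): ((¬z) ∧ (¬done)) → (¬((¬z) ∧ (¬done)))
Before done := done ∨ z: ((¬z) ∧ (¬(done ∨ z))) → (¬((¬z) ∧ (¬(done ∨ z))))
Before z := z ∧ done: ((¬(z ∧ done)) ∧ (¬(done ∨ (z ∧ done)))) → (¬((¬(z ∧ done)) ∧ (¬(done ∨ (z ∧ done)))))
Before skip: ((¬(z ∧ done)) ∧ (¬(done ∨ (z ∧ done)))) → (¬((¬(z ∧ done)) ∧ (¬(done ∨ (z ∧ done)))))
Answer: WP = ((¬(z ∧ done)) ∧ (¬(done ∨ (z ∧ done)))) → (¬((¬(z ∧ done)) ∧ (¬(done ∨ (z ∧ done)))))


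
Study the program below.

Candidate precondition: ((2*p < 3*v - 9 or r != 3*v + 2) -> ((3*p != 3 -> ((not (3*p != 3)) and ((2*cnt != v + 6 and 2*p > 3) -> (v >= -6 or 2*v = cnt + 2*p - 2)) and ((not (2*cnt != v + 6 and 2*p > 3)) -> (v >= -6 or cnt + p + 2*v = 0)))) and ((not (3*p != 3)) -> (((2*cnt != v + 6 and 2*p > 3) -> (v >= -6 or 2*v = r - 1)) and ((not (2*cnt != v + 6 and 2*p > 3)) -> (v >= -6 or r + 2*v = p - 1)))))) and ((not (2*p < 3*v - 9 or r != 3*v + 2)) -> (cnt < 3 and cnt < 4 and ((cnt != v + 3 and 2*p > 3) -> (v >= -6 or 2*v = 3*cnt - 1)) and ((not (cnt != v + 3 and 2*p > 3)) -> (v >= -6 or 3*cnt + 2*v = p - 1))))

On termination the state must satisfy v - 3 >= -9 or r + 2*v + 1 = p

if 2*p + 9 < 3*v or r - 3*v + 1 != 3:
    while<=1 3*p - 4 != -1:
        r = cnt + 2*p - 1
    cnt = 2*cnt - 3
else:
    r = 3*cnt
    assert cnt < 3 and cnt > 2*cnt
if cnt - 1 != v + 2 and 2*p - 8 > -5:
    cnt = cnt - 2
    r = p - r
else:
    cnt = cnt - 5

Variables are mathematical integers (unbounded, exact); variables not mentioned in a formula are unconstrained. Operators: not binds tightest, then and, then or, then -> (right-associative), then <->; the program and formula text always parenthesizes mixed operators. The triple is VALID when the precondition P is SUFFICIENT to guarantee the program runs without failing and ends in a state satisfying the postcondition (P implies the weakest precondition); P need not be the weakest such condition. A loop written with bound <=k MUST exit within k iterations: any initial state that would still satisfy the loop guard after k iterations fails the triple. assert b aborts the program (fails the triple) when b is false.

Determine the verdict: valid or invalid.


Working backward. After the program, the postcondition v - 3 >= -9 or r + 2*v + 1 = p must hold; in canonical form it is v >= -6 or r + 2*v = p - 1.
Then branch requires v >= -6 or 2*v = r - 1; else branch requires v >= -6 or r + 2*v = p - 1.
Before the if: ((cnt != v + 3 and 2*p > 3) -> (v >= -6 or 2*v = r - 1)) and ((not (cnt != v + 3 and 2*p > 3)) -> (v >= -6 or r + 2*v = p - 1))
Then branch requires (3*p != 3 -> ((not (3*p != 3)) and ((2*cnt != v + 6 and 2*p > 3) -> (v >= -6 or 2*v = cnt + 2*p - 2)) and ((not (2*cnt != v + 6 and 2*p > 3)) -> (v >= -6 or cnt + p + 2*v = 0)))) and ((not (3*p != 3)) -> (((2*cnt != v + 6 and 2*p > 3) -> (v >= -6 or 2*v = r - 1)) and ((not (2*cnt != v + 6 and 2*p > 3)) -> (v >= -6 or r + 2*v = p - 1)))); else branch requires cnt < 3 and cnt < 0 and ((cnt != v + 3 and 2*p > 3) -> (v >= -6 or 2*v = 3*cnt - 1)) and ((not (cnt != v + 3 and 2*p > 3)) -> (v >= -6 or 3*cnt + 2*v = p - 1)).
Before the if: ((2*p < 3*v - 9 or r != 3*v + 2) -> ((3*p != 3 -> ((not (3*p != 3)) and ((2*cnt != v + 6 and 2*p > 3) -> (v >= -6 or 2*v = cnt + 2*p - 2)) and ((not (2*cnt != v + 6 and 2*p > 3)) -> (v >= -6 or cnt + p + 2*v = 0)))) and ((not (3*p != 3)) -> (((2*cnt != v + 6 and 2*p > 3) -> (v >= -6 or 2*v = r - 1)) and ((not (2*cnt != v + 6 and 2*p > 3)) -> (v >= -6 or r + 2*v = p - 1)))))) and ((not (2*p < 3*v - 9 or r != 3*v + 2)) -> (cnt < 3 and cnt < 0 and ((cnt != v + 3 and 2*p > 3) -> (v >= -6 or 2*v = 3*cnt - 1)) and ((not (cnt != v + 3 and 2*p > 3)) -> (v >= -6 or 3*cnt + 2*v = p - 1))))
The weakest precondition is ((2*p < 3*v - 9 or r != 3*v + 2) -> ((3*p != 3 -> ((not (3*p != 3)) and ((2*cnt != v + 6 and 2*p > 3) -> (v >= -6 or 2*v = cnt + 2*p - 2)) and ((not (2*cnt != v + 6 and 2*p > 3)) -> (v >= -6 or cnt + p + 2*v = 0)))) and ((not (3*p != 3)) -> (((2*cnt != v + 6 and 2*p > 3) -> (v >= -6 or 2*v = r - 1)) and ((not (2*cnt != v + 6 and 2*p > 3)) -> (v >= -6 or r + 2*v = p - 1)))))) and ((not (2*p < 3*v - 9 or r != 3*v + 2)) -> (cnt < 3 and cnt < 0 and ((cnt != v + 3 and 2*p > 3) -> (v >= -6 or 2*v = 3*cnt - 1)) and ((not (cnt != v + 3 and 2*p > 3)) -> (v >= -6 or 3*cnt + 2*v = p - 1)))).
Check whether ((2*p < 3*v - 9 or r != 3*v + 2) -> ((3*p != 3 -> ((not (3*p != 3)) and ((2*cnt != v + 6 and 2*p > 3) -> (v >= -6 or 2*v = cnt + 2*p - 2)) and ((not (2*cnt != v + 6 and 2*p > 3)) -> (v >= -6 or cnt + p + 2*v = 0)))) and ((not (3*p != 3)) -> (((2*cnt != v + 6 and 2*p > 3) -> (v >= -6 or 2*v = r - 1)) and ((not (2*cnt != v + 6 and 2*p > 3)) -> (v >= -6 or r + 2*v = p - 1)))))) and ((not (2*p < 3*v - 9 or r != 3*v + 2)) -> (cnt < 3 and cnt < 4 and ((cnt != v + 3 and 2*p > 3) -> (v >= -6 or 2*v = 3*cnt - 1)) and ((not (cnt != v + 3 and 2*p > 3)) -> (v >= -6 or 3*cnt + 2*v = p - 1)))) implies it.
Countermodel: at the initial state cnt = 1, p = 5, r = 5, v = 1, the precondition holds but the weakest precondition fails.
Answer: invalid


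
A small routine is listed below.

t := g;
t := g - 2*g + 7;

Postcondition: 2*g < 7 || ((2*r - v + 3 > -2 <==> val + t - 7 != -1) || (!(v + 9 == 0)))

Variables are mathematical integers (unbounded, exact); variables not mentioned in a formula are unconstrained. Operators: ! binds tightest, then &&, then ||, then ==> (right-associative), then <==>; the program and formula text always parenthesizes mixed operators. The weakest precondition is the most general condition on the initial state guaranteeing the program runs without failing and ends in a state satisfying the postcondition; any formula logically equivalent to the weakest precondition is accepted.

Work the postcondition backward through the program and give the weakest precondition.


Working backward. After the program, the postcondition 2*g < 7 || ((2*r - v + 3 > -2 <==> val + t - 7 != -1) || (!(v + 9 == 0))) must hold; in canonical form it is 2*g < 7 || (2*r > v - 5 <==> t + val != 6) || (!(v == -9)).
Before t := g - 2*g + 7: 2*g < 7 || (2*r > v - 5 <==> val != g - 1) || (!(v == -9))
Before t := g: 2*g < 7 || (2*r > v - 5 <==> val != g - 1) || (!(v == -9))
Answer: WP = 2*g < 7 || (2*r > v - 5 <==> val != g - 1) || (!(v == -9))


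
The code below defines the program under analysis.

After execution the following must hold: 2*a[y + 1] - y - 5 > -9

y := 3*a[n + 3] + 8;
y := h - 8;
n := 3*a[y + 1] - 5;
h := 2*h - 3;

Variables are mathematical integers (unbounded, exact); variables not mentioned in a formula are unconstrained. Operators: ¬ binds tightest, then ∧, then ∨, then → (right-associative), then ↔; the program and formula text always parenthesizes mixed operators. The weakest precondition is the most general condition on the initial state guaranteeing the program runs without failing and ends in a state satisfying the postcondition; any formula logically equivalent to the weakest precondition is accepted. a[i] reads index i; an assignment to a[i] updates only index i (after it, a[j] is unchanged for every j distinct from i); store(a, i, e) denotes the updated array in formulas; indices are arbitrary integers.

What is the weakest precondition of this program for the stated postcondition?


Working backward. After the program, the postcondition 2*a[y + 1] - y - 5 > -9 must hold; in canonical form it is 2*a[y + 1] > y - 4.
Before h := 2*h - 3: 2*a[y + 1] > y - 4
Before n := 3*a[y + 1] - 5: 2*a[y + 1] > y - 4
Before y := h - 8: 2*a[h - 7] > h - 12
Before y := 3*a[n + 3] + 8: 2*a[h - 7] > h - 12
Answer: WP = 2*a[h - 7] > h - 12


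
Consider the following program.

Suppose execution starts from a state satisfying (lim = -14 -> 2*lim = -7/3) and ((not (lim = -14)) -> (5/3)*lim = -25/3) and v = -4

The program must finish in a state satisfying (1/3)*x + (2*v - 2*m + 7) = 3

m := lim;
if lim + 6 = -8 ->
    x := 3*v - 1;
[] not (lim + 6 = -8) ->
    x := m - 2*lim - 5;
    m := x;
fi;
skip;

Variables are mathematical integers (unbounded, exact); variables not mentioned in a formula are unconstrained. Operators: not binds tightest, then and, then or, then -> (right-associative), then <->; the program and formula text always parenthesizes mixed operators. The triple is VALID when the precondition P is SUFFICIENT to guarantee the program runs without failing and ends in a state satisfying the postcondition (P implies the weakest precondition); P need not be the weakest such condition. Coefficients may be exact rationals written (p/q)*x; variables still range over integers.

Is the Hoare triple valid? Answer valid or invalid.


Working backward. After the program, the postcondition (1/3)*x + (2*v - 2*m + 7) = 3 must hold; in canonical form it is 2*v + (1/3)*x = 2*m - 4.
Before skip: 2*v + (1/3)*x = 2*m - 4
Then branch requires 3*v = 2*m - 11/3; else branch requires (10/3)*lim + 2*v = (5/3)*m - 37/3.
Before the if: (lim = -14 -> 3*v = 2*m - 11/3) and ((not (lim = -14)) -> (10/3)*lim + 2*v = (5/3)*m - 37/3)
Before m := lim: (lim = -14 -> 3*v = 2*lim - 11/3) and ((not (lim = -14)) -> (5/3)*lim + 2*v = -37/3)
The weakest precondition is (lim = -14 -> 3*v = 2*lim - 11/3) and ((not (lim = -14)) -> (5/3)*lim + 2*v = -37/3).
Check whether (lim = -14 -> 2*lim = -7/3) and ((not (lim = -14)) -> (5/3)*lim = -25/3) and v = -4 implies it.
Countermodel: at the initial state lim = -5, v = -4, the precondition holds but the weakest precondition fails.
Answer: invalid


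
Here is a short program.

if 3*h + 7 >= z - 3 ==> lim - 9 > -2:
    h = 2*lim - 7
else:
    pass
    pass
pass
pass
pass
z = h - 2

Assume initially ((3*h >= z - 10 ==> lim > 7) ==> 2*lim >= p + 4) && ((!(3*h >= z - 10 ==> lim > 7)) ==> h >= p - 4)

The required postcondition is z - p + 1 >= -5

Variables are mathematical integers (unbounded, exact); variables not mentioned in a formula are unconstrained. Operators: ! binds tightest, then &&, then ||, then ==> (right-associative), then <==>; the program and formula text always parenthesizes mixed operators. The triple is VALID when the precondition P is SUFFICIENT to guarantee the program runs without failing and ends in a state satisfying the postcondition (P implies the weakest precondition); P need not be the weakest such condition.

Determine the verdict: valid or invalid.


Working backward. After the program, the postcondition z - p + 1 >= -5 must hold; in canonical form it is z >= p - 6.
Before z := h - 2: h >= p - 4
Before skip: h >= p - 4
Before skip: h >= p - 4
Before skip: h >= p - 4
Then branch requires 2*lim >= p + 3; else branch requires h >= p - 4.
Before the if: ((3*h >= z - 10 ==> lim > 7) ==> 2*lim >= p + 3) && ((!(3*h >= z - 10 ==> lim > 7)) ==> h >= p - 4)
The weakest precondition is ((3*h >= z - 10 ==> lim > 7) ==> 2*lim >= p + 3) && ((!(3*h >= z - 10 ==> lim > 7)) ==> h >= p - 4).
Check whether ((3*h >= z - 10 ==> lim > 7) ==> 2*lim >= p + 4) && ((!(3*h >= z - 10 ==> lim > 7)) ==> h >= p - 4) implies it.
Every state satisfying the precondition satisfies the weakest precondition: the implication holds.
Answer: valid


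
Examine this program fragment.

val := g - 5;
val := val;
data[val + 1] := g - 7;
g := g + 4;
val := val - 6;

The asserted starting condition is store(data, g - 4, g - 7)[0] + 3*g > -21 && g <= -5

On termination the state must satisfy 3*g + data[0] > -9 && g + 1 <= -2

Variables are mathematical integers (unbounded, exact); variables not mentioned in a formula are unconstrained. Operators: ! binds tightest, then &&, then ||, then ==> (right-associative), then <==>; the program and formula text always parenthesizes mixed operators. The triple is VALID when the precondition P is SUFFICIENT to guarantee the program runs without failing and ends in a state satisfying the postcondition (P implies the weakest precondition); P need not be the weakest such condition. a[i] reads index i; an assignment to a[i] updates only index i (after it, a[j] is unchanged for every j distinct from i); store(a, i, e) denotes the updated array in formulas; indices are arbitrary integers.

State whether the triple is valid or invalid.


Working backward. After the program, the postcondition 3*g + data[0] > -9 && g + 1 <= -2 must hold; in canonical form it is data[0] + 3*g > -9 && g <= -3.
Before val := val - 6: data[0] + 3*g > -9 && g <= -3
Before g := g + 4: data[0] + 3*g > -21 && g <= -7
Before data[val + 1] := g - 7: store(data, val + 1, g - 7)[0] + 3*g > -21 && g <= -7
Before val := val: store(data, val + 1, g - 7)[0] + 3*g > -21 && g <= -7
Before val := g - 5: store(data, g - 4, g - 7)[0] + 3*g > -21 && g <= -7
The weakest precondition is store(data, g - 4, g - 7)[0] + 3*g > -21 && g <= -7.
Check whether store(data, g - 4, g - 7)[0] + 3*g > -21 && g <= -5 implies it.
Countermodel: at the initial state data = {[-9] = 2, [0] = 15215, elsewhere 2}, g = -5, the precondition holds but the weakest precondition fails.
Answer: invalid


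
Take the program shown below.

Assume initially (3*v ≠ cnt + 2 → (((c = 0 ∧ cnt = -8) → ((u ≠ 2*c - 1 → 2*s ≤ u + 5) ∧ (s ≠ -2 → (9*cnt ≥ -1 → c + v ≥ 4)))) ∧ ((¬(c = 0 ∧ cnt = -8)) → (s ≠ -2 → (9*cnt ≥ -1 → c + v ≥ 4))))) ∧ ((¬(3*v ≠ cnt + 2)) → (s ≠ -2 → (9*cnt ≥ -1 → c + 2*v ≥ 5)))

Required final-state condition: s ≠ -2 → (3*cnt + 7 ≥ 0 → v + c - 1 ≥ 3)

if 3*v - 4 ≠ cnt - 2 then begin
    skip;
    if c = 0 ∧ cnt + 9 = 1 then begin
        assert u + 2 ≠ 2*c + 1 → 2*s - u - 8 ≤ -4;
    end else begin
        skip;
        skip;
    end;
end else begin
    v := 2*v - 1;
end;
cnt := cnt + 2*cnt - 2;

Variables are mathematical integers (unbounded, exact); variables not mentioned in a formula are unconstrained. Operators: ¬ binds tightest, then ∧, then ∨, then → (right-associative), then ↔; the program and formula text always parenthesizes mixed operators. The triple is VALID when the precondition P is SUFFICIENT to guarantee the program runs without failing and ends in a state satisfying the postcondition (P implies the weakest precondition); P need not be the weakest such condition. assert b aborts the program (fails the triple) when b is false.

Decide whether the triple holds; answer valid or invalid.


Working backward. After the program, the postcondition s ≠ -2 → (3*cnt + 7 ≥ 0 → v + c - 1 ≥ 3) must hold; in canonical form it is s ≠ -2 → (3*cnt ≥ -7 → c + v ≥ 4).
Before cnt := cnt + 2*cnt - 2: s ≠ -2 → (9*cnt ≥ -1 → c + v ≥ 4)
Then branch requires ((c = 0 ∧ cnt = -8) → ((u ≠ 2*c - 1 → 2*s ≤ u + 4) ∧ (s ≠ -2 → (9*cnt ≥ -1 → c + v ≥ 4)))) ∧ ((¬(c = 0 ∧ cnt = -8)) → (s ≠ -2 → (9*cnt ≥ -1 → c + v ≥ 4))); else branch requires s ≠ -2 → (9*cnt ≥ -1 → c + 2*v ≥ 5).
Before the if: (3*v ≠ cnt + 2 → (((c = 0 ∧ cnt = -8) → ((u ≠ 2*c - 1 → 2*s ≤ u + 4) ∧ (s ≠ -2 → (9*cnt ≥ -1 → c + v ≥ 4)))) ∧ ((¬(c = 0 ∧ cnt = -8)) → (s ≠ -2 → (9*cnt ≥ -1 → c + v ≥ 4))))) ∧ ((¬(3*v ≠ cnt + 2)) → (s ≠ -2 → (9*cnt ≥ -1 → c + 2*v ≥ 5)))
The weakest precondition is (3*v ≠ cnt + 2 → (((c = 0 ∧ cnt = -8) → ((u ≠ 2*c - 1 → 2*s ≤ u + 4) ∧ (s ≠ -2 → (9*cnt ≥ -1 → c + v ≥ 4)))) ∧ ((¬(c = 0 ∧ cnt = -8)) → (s ≠ -2 → (9*cnt ≥ -1 → c + v ≥ 4))))) ∧ ((¬(3*v ≠ cnt + 2)) → (s ≠ -2 → (9*cnt ≥ -1 → c + 2*v ≥ 5))).
Check whether (3*v ≠ cnt + 2 → (((c = 0 ∧ cnt = -8) → ((u ≠ 2*c - 1 → 2*s ≤ u + 5) ∧ (s ≠ -2 → (9*cnt ≥ -1 → c + v ≥ 4)))) ∧ ((¬(c = 0 ∧ cnt = -8)) → (s ≠ -2 → (9*cnt ≥ -1 → c + v ≥ 4))))) ∧ ((¬(3*v ≠ cnt + 2)) → (s ≠ -2 → (9*cnt ≥ -1 → c + 2*v ≥ 5))) implies it.
Countermodel: at the initial state c = 0, cnt = -8, s = 3, u = 1, v = -1, the precondition holds but the weakest precondition fails.
Answer: invalid


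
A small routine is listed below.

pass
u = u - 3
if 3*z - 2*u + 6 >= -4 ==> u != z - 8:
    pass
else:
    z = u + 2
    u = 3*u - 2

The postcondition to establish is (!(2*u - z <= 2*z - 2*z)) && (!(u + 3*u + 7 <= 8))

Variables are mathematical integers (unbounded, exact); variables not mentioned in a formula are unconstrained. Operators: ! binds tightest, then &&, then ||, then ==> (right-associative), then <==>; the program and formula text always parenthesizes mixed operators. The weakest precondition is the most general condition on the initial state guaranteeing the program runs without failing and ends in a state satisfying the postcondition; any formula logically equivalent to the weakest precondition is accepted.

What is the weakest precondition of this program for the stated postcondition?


Working backward. After the program, the postcondition (!(2*u - z <= 2*z - 2*z)) && (!(u + 3*u + 7 <= 8)) must hold; in canonical form it is (!(2*u <= z)) && (!(4*u <= 1)).
Then branch requires (!(2*u <= z)) && (!(4*u <= 1)); else branch requires (!(5*u <= 6)) && (!(12*u <= 9)).
Before the if: ((3*z >= 2*u - 10 ==> u != z - 8) ==> ((!(2*u <= z)) && (!(4*u <= 1)))) && ((!(3*z >= 2*u - 10 ==> u != z - 8)) ==> ((!(5*u <= 6)) && (!(12*u <= 9))))
Before u := u - 3: ((3*z >= 2*u - 16 ==> u != z - 5) ==> ((!(2*u <= z + 6)) && (!(4*u <= 13)))) && ((!(3*z >= 2*u - 16 ==> u != z - 5)) ==> ((!(5*u <= 21)) && (!(12*u <= 45))))
Before skip: ((3*z >= 2*u - 16 ==> u != z - 5) ==> ((!(2*u <= z + 6)) && (!(4*u <= 13)))) && ((!(3*z >= 2*u - 16 ==> u != z - 5)) ==> ((!(5*u <= 21)) && (!(12*u <= 45))))
Answer: WP = ((3*z >= 2*u - 16 ==> u != z - 5) ==> ((!(2*u <= z + 6)) && (!(4*u <= 13)))) && ((!(3*z >= 2*u - 16 ==> u != z - 5)) ==> ((!(5*u <= 21)) && (!(12*u <= 45))))


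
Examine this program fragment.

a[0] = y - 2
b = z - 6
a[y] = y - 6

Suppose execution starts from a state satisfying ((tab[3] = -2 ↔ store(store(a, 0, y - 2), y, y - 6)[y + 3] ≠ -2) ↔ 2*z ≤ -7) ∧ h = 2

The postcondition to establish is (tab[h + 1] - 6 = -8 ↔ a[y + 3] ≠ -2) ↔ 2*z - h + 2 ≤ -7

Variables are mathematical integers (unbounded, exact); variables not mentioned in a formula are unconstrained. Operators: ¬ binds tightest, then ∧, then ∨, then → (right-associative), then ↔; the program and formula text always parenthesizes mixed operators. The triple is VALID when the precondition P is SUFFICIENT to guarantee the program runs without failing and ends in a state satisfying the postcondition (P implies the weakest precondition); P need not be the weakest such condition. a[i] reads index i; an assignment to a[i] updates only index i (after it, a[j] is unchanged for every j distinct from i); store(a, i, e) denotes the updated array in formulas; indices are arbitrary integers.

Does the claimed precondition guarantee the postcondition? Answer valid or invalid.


Working backward. After the program, the postcondition (tab[h + 1] - 6 = -8 ↔ a[y + 3] ≠ -2) ↔ 2*z - h + 2 ≤ -7 must hold; in canonical form it is (tab[h + 1] = -2 ↔ a[y + 3] ≠ -2) ↔ 2*z ≤ h - 9.
Before a[y] := y - 6: (tab[h + 1] = -2 ↔ store(a, y, y - 6)[y + 3] ≠ -2) ↔ 2*z ≤ h - 9
Before b := z - 6: (tab[h + 1] = -2 ↔ store(a, y, y - 6)[y + 3] ≠ -2) ↔ 2*z ≤ h - 9
Before a[0] := y - 2: (tab[h + 1] = -2 ↔ store(store(a, 0, y - 2), y, y - 6)[y + 3] ≠ -2) ↔ 2*z ≤ h - 9
The weakest precondition is (tab[h + 1] = -2 ↔ store(store(a, 0, y - 2), y, y - 6)[y + 3] ≠ -2) ↔ 2*z ≤ h - 9.
Check whether ((tab[3] = -2 ↔ store(store(a, 0, y - 2), y, y - 6)[y + 3] ≠ -2) ↔ 2*z ≤ -7) ∧ h = 2 implies it.
Every state satisfying the precondition satisfies the weakest precondition: the implication holds.
Answer: valid


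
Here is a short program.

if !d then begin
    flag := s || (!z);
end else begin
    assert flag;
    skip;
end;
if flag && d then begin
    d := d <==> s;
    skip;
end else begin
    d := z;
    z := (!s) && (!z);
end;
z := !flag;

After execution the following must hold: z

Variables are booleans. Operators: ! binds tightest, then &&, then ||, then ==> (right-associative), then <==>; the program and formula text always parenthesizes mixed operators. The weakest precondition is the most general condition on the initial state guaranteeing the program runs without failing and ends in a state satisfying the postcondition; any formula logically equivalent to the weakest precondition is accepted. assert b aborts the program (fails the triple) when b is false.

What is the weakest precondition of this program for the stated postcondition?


Working backward. After the program, z must hold.
Before z := !flag: !flag
Then branch requires !flag; else branch requires !flag.
Before the if: ((flag && d) ==> (!flag)) && ((!(flag && d)) ==> (!flag))
Then branch requires (((s || (!z)) && d) ==> (!(s || (!z)))) && ((!((s || (!z)) && d)) ==> (!(s || (!z)))); else branch requires flag && ((flag && d) ==> (!flag)) && ((!(flag && d)) ==> (!flag)).
Before the if: ((!d) ==> ((((s || (!z)) && d) ==> (!(s || (!z)))) && ((!((s || (!z)) && d)) ==> (!(s || (!z)))))) && (d ==> (flag && ((flag && d) ==> (!flag)) && ((!(flag && d)) ==> (!flag))))
Answer: WP = ((!d) ==> ((((s || (!z)) && d) ==> (!(s || (!z)))) && ((!((s || (!z)) && d)) ==> (!(s || (!z)))))) && (d ==> (flag && ((flag && d) ==> (!flag)) && ((!(flag && d)) ==> (!flag))))


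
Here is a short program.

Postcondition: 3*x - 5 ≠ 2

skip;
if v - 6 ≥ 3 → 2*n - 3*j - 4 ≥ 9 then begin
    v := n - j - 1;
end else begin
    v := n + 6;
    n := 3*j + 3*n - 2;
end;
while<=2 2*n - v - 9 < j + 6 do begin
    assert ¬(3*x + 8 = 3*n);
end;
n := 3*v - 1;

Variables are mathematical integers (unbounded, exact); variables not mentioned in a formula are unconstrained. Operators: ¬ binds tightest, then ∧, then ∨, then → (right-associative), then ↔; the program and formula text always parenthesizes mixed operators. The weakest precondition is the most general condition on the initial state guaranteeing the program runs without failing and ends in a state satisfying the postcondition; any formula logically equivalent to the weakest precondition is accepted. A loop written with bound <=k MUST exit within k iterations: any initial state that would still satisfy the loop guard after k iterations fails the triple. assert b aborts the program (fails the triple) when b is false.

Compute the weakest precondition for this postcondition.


Working backward. After the program, the postcondition 3*x - 5 ≠ 2 must hold; in canonical form it is 3*x ≠ 7.
Before n := 3*v - 1: 3*x ≠ 7
Before the loop (bound <=2), unroll the exhaustion recursion (WP_0 = exit-now case; WP_j = one more guarded iteration, up to j = 2):
  WP_0: (¬(2*n < j + v + 15)) ∧ 3*x ≠ 7
  WP_1: (2*n < j + v + 15 → ((¬(3*x = 3*n - 8)) ∧ (¬(2*n < j + v + 15)) ∧ 3*x ≠ 7)) ∧ ((¬(2*n < j + v + 15)) → 3*x ≠ 7)
  WP_2: (2*n < j + v + 15 → ((¬(3*x = 3*n - 8)) ∧ (2*n < j + v + 15 → ((¬(3*x = 3*n - 8)) ∧ (¬(2*n < j + v + 15)) ∧ 3*x ≠ 7)) ∧ ((¬(2*n < j + v + 15)) → 3*x ≠ 7))) ∧ ((¬(2*n < j + v + 15)) → 3*x ≠ 7)
So before the loop: (2*n < j + v + 15 → ((¬(3*x = 3*n - 8)) ∧ (2*n < j + v + 15 → ((¬(3*x = 3*n - 8)) ∧ (¬(2*n < j + v + 15)) ∧ 3*x ≠ 7)) ∧ ((¬(2*n < j + v + 15)) → 3*x ≠ 7))) ∧ ((¬(2*n < j + v + 15)) → 3*x ≠ 7)
Then branch requires (n < 14 → ((¬(3*x = 3*n - 8)) ∧ (n < 14 → ((¬(3*x = 3*n - 8)) ∧ (¬(n < 14)) ∧ 3*x ≠ 7)) ∧ ((¬(n < 14)) → 3*x ≠ 7))) ∧ ((¬(n < 14)) → 3*x ≠ 7); else branch requires (5*j + 5*n < 25 → ((¬(3*x = 9*j + 9*n - 14)) ∧ (5*j + 5*n < 25 → ((¬(3*x = 9*j + 9*n - 14)) ∧ (¬(5*j + 5*n < 25)) ∧ 3*x ≠ 7)) ∧ ((¬(5*j + 5*n < 25)) → 3*x ≠ 7))) ∧ ((¬(5*j + 5*n < 25)) → 3*x ≠ 7).
Before the if: ((v ≥ 9 → 2*n ≥ 3*j + 13) → ((n < 14 → ((¬(3*x = 3*n - 8)) ∧ (n < 14 → ((¬(3*x = 3*n - 8)) ∧ (¬(n < 14)) ∧ 3*x ≠ 7)) ∧ ((¬(n < 14)) → 3*x ≠ 7))) ∧ ((¬(n < 14)) → 3*x ≠ 7))) ∧ ((¬(v ≥ 9 → 2*n ≥ 3*j + 13)) → ((5*j + 5*n < 25 → ((¬(3*x = 9*j + 9*n - 14)) ∧ (5*j + 5*n < 25 → ((¬(3*x = 9*j + 9*n - 14)) ∧ (¬(5*j + 5*n < 25)) ∧ 3*x ≠ 7)) ∧ ((¬(5*j + 5*n < 25)) → 3*x ≠ 7))) ∧ ((¬(5*j + 5*n < 25)) → 3*x ≠ 7)))
Before skip: ((v ≥ 9 → 2*n ≥ 3*j + 13) → ((n < 14 → ((¬(3*x = 3*n - 8)) ∧ (n < 14 → ((¬(3*x = 3*n - 8)) ∧ (¬(n < 14)) ∧ 3*x ≠ 7)) ∧ ((¬(n < 14)) → 3*x ≠ 7))) ∧ ((¬(n < 14)) → 3*x ≠ 7))) ∧ ((¬(v ≥ 9 → 2*n ≥ 3*j + 13)) → ((5*j + 5*n < 25 → ((¬(3*x = 9*j + 9*n - 14)) ∧ (5*j + 5*n < 25 → ((¬(3*x = 9*j + 9*n - 14)) ∧ (¬(5*j + 5*n < 25)) ∧ 3*x ≠ 7)) ∧ ((¬(5*j + 5*n < 25)) → 3*x ≠ 7))) ∧ ((¬(5*j + 5*n < 25)) → 3*x ≠ 7)))
Answer: WP = ((v ≥ 9 → 2*n ≥ 3*j + 13) → ((n < 14 → ((¬(3*x = 3*n - 8)) ∧ (n < 14 → ((¬(3*x = 3*n - 8)) ∧ (¬(n < 14)) ∧ 3*x ≠ 7)) ∧ ((¬(n < 14)) → 3*x ≠ 7))) ∧ ((¬(n < 14)) → 3*x ≠ 7))) ∧ ((¬(v ≥ 9 → 2*n ≥ 3*j + 13)) → ((5*j + 5*n < 25 → ((¬(3*x = 9*j + 9*n - 14)) ∧ (5*j + 5*n < 25 → ((¬(3*x = 9*j + 9*n - 14)) ∧ (¬(5*j + 5*n < 25)) ∧ 3*x ≠ 7)) ∧ ((¬(5*j + 5*n < 25)) → 3*x ≠ 7))) ∧ ((¬(5*j + 5*n < 25)) → 3*x ≠ 7)))


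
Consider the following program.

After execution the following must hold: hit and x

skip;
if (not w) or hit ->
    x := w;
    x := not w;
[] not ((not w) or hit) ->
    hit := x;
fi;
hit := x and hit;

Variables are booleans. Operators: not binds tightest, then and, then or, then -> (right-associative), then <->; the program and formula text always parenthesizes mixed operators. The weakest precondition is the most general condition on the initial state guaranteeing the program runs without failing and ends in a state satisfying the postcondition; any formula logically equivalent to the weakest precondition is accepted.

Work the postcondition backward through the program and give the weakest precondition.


Working backward. After the program, hit and x must hold.
Before hit := x and hit: x and hit
Then branch requires (not w) and hit; else branch requires x.
Before the if: (((not w) or hit) -> ((not w) and hit)) and ((not ((not w) or hit)) -> x)
Before skip: (((not w) or hit) -> ((not w) and hit)) and ((not ((not w) or hit)) -> x)
Answer: WP = (((not w) or hit) -> ((not w) and hit)) and ((not ((not w) or hit)) -> x)


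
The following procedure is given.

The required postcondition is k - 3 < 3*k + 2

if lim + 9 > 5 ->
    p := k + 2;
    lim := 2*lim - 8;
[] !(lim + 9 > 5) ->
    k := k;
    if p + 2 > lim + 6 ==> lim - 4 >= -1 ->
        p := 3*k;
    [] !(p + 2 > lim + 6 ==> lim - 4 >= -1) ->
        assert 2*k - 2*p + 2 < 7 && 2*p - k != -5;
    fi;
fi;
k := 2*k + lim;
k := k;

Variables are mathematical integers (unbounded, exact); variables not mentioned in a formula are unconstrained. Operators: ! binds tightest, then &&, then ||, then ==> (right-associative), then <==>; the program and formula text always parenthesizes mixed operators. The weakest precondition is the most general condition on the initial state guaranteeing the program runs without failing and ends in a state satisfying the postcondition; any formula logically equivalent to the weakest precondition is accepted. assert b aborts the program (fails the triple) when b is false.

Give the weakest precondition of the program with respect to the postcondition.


Working backward. After the program, the postcondition k - 3 < 3*k + 2 must hold; in canonical form it is 2*k > -5.
Before k := k: 2*k > -5
Before k := 2*k + lim: 4*k + 2*lim > -5
Then branch requires 4*k + 4*lim > 11; else branch requires ((p > lim + 4 ==> lim >= 3) ==> 4*k + 2*lim > -5) && ((!(p > lim + 4 ==> lim >= 3)) ==> (2*k < 2*p + 5 && 2*p != k - 5 && 4*k + 2*lim > -5)).
Before the if: (lim > -4 ==> 4*k + 4*lim > 11) && ((!(lim > -4)) ==> (((p > lim + 4 ==> lim >= 3) ==> 4*k + 2*lim > -5) && ((!(p > lim + 4 ==> lim >= 3)) ==> (2*k < 2*p + 5 && 2*p != k - 5 && 4*k + 2*lim > -5))))
Answer: WP = (lim > -4 ==> 4*k + 4*lim > 11) && ((!(lim > -4)) ==> (((p > lim + 4 ==> lim >= 3) ==> 4*k + 2*lim > -5) && ((!(p > lim + 4 ==> lim >= 3)) ==> (2*k < 2*p + 5 && 2*p != k - 5 && 4*k + 2*lim > -5))))


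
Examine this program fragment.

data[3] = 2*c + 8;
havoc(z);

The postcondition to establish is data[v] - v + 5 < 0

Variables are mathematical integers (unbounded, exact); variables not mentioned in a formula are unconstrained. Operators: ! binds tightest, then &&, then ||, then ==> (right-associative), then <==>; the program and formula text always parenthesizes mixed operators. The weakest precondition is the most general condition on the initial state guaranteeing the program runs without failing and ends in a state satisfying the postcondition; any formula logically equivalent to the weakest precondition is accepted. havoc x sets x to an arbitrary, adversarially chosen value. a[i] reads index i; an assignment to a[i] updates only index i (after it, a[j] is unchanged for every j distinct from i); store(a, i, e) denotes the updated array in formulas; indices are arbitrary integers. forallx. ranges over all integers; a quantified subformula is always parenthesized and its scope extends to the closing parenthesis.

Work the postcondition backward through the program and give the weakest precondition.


Working backward. After the program, the postcondition data[v] - v + 5 < 0 must hold; in canonical form it is data[v] < v - 5.
Before havoc z: data[v] < v - 5
Before data[3] := 2*c + 8: store(data, 3, 2*c + 8)[v] < v - 5
Answer: WP = store(data, 3, 2*c + 8)[v] < v - 5


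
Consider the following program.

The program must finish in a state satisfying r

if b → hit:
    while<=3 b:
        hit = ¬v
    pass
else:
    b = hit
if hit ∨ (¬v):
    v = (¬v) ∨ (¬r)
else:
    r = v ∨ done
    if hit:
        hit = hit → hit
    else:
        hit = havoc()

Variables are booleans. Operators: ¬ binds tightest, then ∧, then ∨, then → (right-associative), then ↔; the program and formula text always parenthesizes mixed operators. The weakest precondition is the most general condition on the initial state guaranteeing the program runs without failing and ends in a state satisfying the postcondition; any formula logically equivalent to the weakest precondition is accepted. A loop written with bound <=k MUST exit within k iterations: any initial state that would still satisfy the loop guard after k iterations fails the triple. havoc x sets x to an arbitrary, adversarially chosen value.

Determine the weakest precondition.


Working backward. After the program, r must hold.
Then branch requires r; else branch requires (hit → (v ∨ done)) ∧ ((¬hit) → (v ∨ done)).
Before the if: ((hit ∨ (¬v)) → r) ∧ ((¬(hit ∨ (¬v))) → ((hit → (v ∨ done)) ∧ ((¬hit) → (v ∨ done))))
Then branch requires (b → ((b → ((b → ((¬b) ∧ ((¬v) → r) ∧ (v → (((¬v) → (v ∨ done)) ∧ (v → (v ∨ done)))))) ∧ ((¬b) → (((¬v) → r) ∧ (v → (((¬v) → (v ∨ done)) ∧ (v → (v ∨ done)))))))) ∧ ((¬b) → (((¬v) → r) ∧ (v → (((¬v) → (v ∨ done)) ∧ (v → (v ∨ done)))))))) ∧ ((¬b) → (((hit ∨ (¬v)) → r) ∧ ((¬(hit ∨ (¬v))) → ((hit → (v ∨ done)) ∧ ((¬hit) → (v ∨ done)))))); else branch requires ((hit ∨ (¬v)) → r) ∧ ((¬(hit ∨ (¬v))) → ((hit → (v ∨ done)) ∧ ((¬hit) → (v ∨ done)))).
Before the if: ((b → hit) → ((b → ((b → ((b → ((¬b) ∧ ((¬v) → r) ∧ (v → (((¬v) → (v ∨ done)) ∧ (v → (v ∨ done)))))) ∧ ((¬b) → (((¬v) → r) ∧ (v → (((¬v) → (v ∨ done)) ∧ (v → (v ∨ done)))))))) ∧ ((¬b) → (((¬v) → r) ∧ (v → (((¬v) → (v ∨ done)) ∧ (v → (v ∨ done)))))))) ∧ ((¬b) → (((hit ∨ (¬v)) → r) ∧ ((¬(hit ∨ (¬v))) → ((hit → (v ∨ done)) ∧ ((¬hit) → (v ∨ done)))))))) ∧ ((¬(b → hit)) → (((hit ∨ (¬v)) → r) ∧ ((¬(hit ∨ (¬v))) → ((hit → (v ∨ done)) ∧ ((¬hit) → (v ∨ done))))))
Answer: WP = ((b → hit) → ((b → ((b → ((b → ((¬b) ∧ ((¬v) → r) ∧ (v → (((¬v) → (v ∨ done)) ∧ (v → (v ∨ done)))))) ∧ ((¬b) → (((¬v) → r) ∧ (v → (((¬v) → (v ∨ done)) ∧ (v → (v ∨ done)))))))) ∧ ((¬b) → (((¬v) → r) ∧ (v → (((¬v) → (v ∨ done)) ∧ (v → (v ∨ done)))))))) ∧ ((¬b) → (((hit ∨ (¬v)) → r) ∧ ((¬(hit ∨ (¬v))) → ((hit → (v ∨ done)) ∧ ((¬hit) → (v ∨ done)))))))) ∧ ((¬(b → hit)) → (((hit ∨ (¬v)) → r) ∧ ((¬(hit ∨ (¬v))) → ((hit → (v ∨ done)) ∧ ((¬hit) → (v ∨ done))))))


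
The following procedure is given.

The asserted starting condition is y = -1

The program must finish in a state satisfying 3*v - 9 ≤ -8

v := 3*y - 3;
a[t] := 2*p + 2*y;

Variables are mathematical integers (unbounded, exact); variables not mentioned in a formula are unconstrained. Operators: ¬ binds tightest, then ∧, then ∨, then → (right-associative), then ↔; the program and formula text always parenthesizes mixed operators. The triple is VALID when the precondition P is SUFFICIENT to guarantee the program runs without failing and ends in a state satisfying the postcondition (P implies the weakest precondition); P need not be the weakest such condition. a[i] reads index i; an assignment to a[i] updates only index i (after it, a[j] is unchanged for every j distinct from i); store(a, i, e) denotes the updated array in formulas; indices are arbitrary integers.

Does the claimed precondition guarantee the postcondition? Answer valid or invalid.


Working backward. After the program, the postcondition 3*v - 9 ≤ -8 must hold; in canonical form it is 3*v ≤ 1.
Before a[t] := 2*p + 2*y: 3*v ≤ 1
Before v := 3*y - 3: 9*y ≤ 10
The weakest precondition is 9*y ≤ 10.
Check whether y = -1 implies it.
Every state satisfying the precondition satisfies the weakest precondition: the implication holds.
Answer: valid


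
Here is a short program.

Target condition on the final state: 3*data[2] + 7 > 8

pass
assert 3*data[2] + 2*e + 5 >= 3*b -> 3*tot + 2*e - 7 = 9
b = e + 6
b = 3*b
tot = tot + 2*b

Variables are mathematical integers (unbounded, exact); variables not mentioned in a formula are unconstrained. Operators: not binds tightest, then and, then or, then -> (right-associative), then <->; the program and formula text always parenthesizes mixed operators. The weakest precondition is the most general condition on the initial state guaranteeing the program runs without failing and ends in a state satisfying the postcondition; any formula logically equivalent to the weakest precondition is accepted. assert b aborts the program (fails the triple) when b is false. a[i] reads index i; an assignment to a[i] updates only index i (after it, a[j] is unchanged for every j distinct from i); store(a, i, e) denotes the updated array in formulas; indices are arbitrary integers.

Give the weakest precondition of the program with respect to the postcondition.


Working backward. After the program, the postcondition 3*data[2] + 7 > 8 must hold; in canonical form it is 3*data[2] > 1.
Before tot := tot + 2*b: 3*data[2] > 1
Before b := 3*b: 3*data[2] > 1
Before b := e + 6: 3*data[2] > 1
Before assert 3*data[2] + 2*e + 5 >= 3*b -> 3*tot + 2*e - 7 = 9: (3*data[2] + 2*e >= 3*b - 5 -> 2*e + 3*tot = 16) and 3*data[2] > 1
Before skip: (3*data[2] + 2*e >= 3*b - 5 -> 2*e + 3*tot = 16) and 3*data[2] > 1
Answer: WP = (3*data[2] + 2*e >= 3*b - 5 -> 2*e + 3*tot = 16) and 3*data[2] > 1


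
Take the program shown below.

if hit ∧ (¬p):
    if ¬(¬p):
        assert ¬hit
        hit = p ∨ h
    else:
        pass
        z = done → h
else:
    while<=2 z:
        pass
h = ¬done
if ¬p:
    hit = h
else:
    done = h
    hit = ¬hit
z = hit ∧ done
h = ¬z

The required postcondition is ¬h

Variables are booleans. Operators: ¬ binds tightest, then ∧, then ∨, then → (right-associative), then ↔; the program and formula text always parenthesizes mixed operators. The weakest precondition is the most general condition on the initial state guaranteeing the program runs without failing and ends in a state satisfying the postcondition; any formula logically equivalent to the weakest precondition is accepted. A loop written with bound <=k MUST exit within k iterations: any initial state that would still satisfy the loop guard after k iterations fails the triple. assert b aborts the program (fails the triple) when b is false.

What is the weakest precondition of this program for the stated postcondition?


Working backward. After the program, ¬h must hold.
Before h := ¬z: z
Before z := hit ∧ done: hit ∧ done
Then branch requires h ∧ done; else branch requires (¬hit) ∧ h.
Before the if: ((¬p) → (h ∧ done)) ∧ (p → ((¬hit) ∧ h))
Before h := ¬done: p ∧ (p → ((¬hit) ∧ (¬done)))
Then branch requires (p → ((¬hit) ∧ p ∧ (p → ((¬(p ∨ h)) ∧ (¬done))))) ∧ ((¬p) → (p ∧ (p → ((¬hit) ∧ (¬done))))); else branch requires (z → ((z → ((¬z) ∧ p ∧ (p → ((¬hit) ∧ (¬done))))) ∧ ((¬z) → (p ∧ (p → ((¬hit) ∧ (¬done))))))) ∧ ((¬z) → (p ∧ (p → ((¬hit) ∧ (¬done))))).
Before the if: ((hit ∧ (¬p)) → ((p → ((¬hit) ∧ p ∧ (p → ((¬(p ∨ h)) ∧ (¬done))))) ∧ ((¬p) → (p ∧ (p → ((¬hit) ∧ (¬done))))))) ∧ ((¬(hit ∧ (¬p))) → ((z → ((z → ((¬z) ∧ p ∧ (p → ((¬hit) ∧ (¬done))))) ∧ ((¬z) → (p ∧ (p → ((¬hit) ∧ (¬done))))))) ∧ ((¬z) → (p ∧ (p → ((¬hit) ∧ (¬done)))))))
Answer: WP = ((hit ∧ (¬p)) → ((p → ((¬hit) ∧ p ∧ (p → ((¬(p ∨ h)) ∧ (¬done))))) ∧ ((¬p) → (p ∧ (p → ((¬hit) ∧ (¬done))))))) ∧ ((¬(hit ∧ (¬p))) → ((z → ((z → ((¬z) ∧ p ∧ (p → ((¬hit) ∧ (¬done))))) ∧ ((¬z) → (p ∧ (p → ((¬hit) ∧ (¬done))))))) ∧ ((¬z) → (p ∧ (p → ((¬hit) ∧ (¬done)))))))
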